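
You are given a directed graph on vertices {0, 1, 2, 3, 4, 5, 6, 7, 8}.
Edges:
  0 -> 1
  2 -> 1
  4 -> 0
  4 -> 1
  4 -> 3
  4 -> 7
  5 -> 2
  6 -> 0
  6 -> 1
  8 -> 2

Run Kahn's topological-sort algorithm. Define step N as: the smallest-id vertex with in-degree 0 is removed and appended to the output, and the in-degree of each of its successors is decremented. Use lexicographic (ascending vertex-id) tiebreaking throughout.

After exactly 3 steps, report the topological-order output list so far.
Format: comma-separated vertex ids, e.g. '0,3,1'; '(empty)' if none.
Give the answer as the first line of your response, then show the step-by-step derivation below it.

4,3,5

step 1: output 4; order=[4]; indeg=(1,3,2,0,0,0,0,0,0)
step 2: output 3; order=[4,3]; indeg=(1,3,2,0,0,0,0,0,0)
step 3: output 5; order=[4,3,5]; indeg=(1,3,1,0,0,0,0,0,0)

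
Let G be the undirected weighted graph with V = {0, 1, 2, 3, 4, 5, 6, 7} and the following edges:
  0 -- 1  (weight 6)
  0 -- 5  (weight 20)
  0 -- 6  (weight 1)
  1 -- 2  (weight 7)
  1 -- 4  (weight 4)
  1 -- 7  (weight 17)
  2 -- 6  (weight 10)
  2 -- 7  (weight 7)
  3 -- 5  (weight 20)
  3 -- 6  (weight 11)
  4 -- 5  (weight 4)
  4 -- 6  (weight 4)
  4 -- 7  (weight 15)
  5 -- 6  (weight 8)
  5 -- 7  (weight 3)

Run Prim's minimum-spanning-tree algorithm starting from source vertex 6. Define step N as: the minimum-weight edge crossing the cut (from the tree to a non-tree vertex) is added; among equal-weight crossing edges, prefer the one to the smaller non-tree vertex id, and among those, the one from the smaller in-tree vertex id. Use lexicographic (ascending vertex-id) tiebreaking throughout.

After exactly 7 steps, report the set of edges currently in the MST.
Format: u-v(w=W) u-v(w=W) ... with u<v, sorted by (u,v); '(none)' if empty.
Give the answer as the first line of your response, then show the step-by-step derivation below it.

0-6(w=1) 1-2(w=7) 1-4(w=4) 3-6(w=11) 4-5(w=4) 4-6(w=4) 5-7(w=3)

step 1: add edge 0-6 (w=1); MST = {0-6(w=1)}
step 2: add edge 4-6 (w=4); MST = {0-6(w=1) 4-6(w=4)}
step 3: add edge 1-4 (w=4); MST = {0-6(w=1) 1-4(w=4) 4-6(w=4)}
step 4: add edge 4-5 (w=4); MST = {0-6(w=1) 1-4(w=4) 4-5(w=4) 4-6(w=4)}
step 5: add edge 5-7 (w=3); MST = {0-6(w=1) 1-4(w=4) 4-5(w=4) 4-6(w=4) 5-7(w=3)}
step 6: add edge 1-2 (w=7); MST = {0-6(w=1) 1-2(w=7) 1-4(w=4) 4-5(w=4) 4-6(w=4) 5-7(w=3)}
step 7: add edge 3-6 (w=11); MST = {0-6(w=1) 1-2(w=7) 1-4(w=4) 3-6(w=11) 4-5(w=4) 4-6(w=4) 5-7(w=3)}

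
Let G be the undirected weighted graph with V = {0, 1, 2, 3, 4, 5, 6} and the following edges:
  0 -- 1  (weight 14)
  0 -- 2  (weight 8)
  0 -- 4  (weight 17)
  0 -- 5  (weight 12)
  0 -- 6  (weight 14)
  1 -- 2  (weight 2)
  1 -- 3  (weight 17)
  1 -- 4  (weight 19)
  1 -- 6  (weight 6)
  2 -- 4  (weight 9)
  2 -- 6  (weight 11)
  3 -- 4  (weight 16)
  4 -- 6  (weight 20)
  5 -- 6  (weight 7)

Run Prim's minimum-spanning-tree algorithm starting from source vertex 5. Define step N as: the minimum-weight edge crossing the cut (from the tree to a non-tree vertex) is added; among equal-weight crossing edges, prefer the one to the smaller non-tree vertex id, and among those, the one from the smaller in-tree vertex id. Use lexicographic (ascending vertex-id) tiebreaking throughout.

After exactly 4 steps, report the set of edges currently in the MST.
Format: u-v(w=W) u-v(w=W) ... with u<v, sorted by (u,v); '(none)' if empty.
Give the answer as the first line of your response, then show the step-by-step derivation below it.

0-2(w=8) 1-2(w=2) 1-6(w=6) 5-6(w=7)

step 1: add edge 5-6 (w=7); MST = {5-6(w=7)}
step 2: add edge 1-6 (w=6); MST = {1-6(w=6) 5-6(w=7)}
step 3: add edge 1-2 (w=2); MST = {1-2(w=2) 1-6(w=6) 5-6(w=7)}
step 4: add edge 0-2 (w=8); MST = {0-2(w=8) 1-2(w=2) 1-6(w=6) 5-6(w=7)}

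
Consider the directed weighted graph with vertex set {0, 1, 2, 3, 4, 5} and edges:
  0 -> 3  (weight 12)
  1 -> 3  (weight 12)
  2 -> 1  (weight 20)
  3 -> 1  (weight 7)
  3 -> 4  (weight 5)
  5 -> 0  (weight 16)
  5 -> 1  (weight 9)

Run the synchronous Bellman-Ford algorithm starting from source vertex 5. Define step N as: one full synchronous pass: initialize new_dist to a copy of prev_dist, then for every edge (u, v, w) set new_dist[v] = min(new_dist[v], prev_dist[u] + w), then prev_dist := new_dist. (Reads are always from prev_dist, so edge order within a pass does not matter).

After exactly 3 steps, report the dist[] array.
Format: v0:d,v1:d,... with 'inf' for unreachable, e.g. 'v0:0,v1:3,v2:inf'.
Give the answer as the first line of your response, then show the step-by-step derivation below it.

v0:16,v1:9,v2:inf,v3:21,v4:26,v5:0

step 1: dist = v0:16,v1:9,v2:inf,v3:inf,v4:inf,v5:0
step 2: dist = v0:16,v1:9,v2:inf,v3:21,v4:inf,v5:0
step 3: dist = v0:16,v1:9,v2:inf,v3:21,v4:26,v5:0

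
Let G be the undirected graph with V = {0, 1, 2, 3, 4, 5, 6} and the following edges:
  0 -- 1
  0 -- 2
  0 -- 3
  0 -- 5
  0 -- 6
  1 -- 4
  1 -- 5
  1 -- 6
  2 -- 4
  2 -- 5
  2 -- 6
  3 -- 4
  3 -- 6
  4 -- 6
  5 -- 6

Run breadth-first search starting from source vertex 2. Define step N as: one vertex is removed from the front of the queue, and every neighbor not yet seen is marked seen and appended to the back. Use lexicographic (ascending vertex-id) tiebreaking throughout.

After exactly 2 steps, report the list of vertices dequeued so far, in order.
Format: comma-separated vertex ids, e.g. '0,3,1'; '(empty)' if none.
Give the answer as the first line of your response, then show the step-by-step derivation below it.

2,0

step 1: dequeue 2; queue=[0,4,5,6]; order=2
step 2: dequeue 0; queue=[4,5,6,1,3]; order=2,0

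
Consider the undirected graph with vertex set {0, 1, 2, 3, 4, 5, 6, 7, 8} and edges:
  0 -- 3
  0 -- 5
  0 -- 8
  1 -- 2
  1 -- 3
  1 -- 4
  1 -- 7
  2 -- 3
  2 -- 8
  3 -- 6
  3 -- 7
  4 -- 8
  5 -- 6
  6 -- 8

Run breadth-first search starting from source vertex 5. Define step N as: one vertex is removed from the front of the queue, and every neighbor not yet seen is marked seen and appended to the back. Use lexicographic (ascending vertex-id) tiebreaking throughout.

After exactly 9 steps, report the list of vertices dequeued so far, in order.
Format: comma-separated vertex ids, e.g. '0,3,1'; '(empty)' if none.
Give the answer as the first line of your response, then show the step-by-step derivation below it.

5,0,6,3,8,1,2,7,4

step 1: dequeue 5; queue=[0,6]; order=5
step 2: dequeue 0; queue=[6,3,8]; order=5,0
step 3: dequeue 6; queue=[3,8]; order=5,0,6
step 4: dequeue 3; queue=[8,1,2,7]; order=5,0,6,3
step 5: dequeue 8; queue=[1,2,7,4]; order=5,0,6,3,8
step 6: dequeue 1; queue=[2,7,4]; order=5,0,6,3,8,1
step 7: dequeue 2; queue=[7,4]; order=5,0,6,3,8,1,2
step 8: dequeue 7; queue=[4]; order=5,0,6,3,8,1,2,7
step 9: dequeue 4; queue=[(empty)]; order=5,0,6,3,8,1,2,7,4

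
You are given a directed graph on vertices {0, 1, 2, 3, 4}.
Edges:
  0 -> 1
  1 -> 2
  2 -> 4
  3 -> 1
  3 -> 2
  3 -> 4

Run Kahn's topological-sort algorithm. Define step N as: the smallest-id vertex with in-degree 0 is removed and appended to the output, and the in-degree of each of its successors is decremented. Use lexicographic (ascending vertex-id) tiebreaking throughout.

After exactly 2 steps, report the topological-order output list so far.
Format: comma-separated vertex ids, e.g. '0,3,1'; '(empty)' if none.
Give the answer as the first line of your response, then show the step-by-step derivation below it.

0,3

step 1: output 0; order=[0]; indeg=(0,1,2,0,2)
step 2: output 3; order=[0,3]; indeg=(0,0,1,0,1)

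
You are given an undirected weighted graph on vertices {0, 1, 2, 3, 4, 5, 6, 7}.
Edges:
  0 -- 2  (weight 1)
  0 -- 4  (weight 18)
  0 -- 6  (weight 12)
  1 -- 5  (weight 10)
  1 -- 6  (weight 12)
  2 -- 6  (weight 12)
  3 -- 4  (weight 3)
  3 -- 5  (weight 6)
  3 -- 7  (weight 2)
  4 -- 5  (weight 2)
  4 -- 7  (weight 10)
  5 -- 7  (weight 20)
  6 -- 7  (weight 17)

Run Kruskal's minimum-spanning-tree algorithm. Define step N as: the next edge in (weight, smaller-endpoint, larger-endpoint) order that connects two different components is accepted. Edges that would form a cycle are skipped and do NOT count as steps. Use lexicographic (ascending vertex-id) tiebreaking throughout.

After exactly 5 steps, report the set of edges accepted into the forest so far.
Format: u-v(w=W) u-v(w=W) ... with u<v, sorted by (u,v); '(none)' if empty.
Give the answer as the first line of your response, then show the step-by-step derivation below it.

0-2(w=1) 1-5(w=10) 3-4(w=3) 3-7(w=2) 4-5(w=2)

step 1: add edge 0-2 (w=1); MST = {0-2(w=1)}
step 2: add edge 3-7 (w=2); MST = {0-2(w=1) 3-7(w=2)}
step 3: add edge 4-5 (w=2); MST = {0-2(w=1) 3-7(w=2) 4-5(w=2)}
step 4: add edge 3-4 (w=3); MST = {0-2(w=1) 3-4(w=3) 3-7(w=2) 4-5(w=2)}
step 5: add edge 1-5 (w=10); MST = {0-2(w=1) 1-5(w=10) 3-4(w=3) 3-7(w=2) 4-5(w=2)}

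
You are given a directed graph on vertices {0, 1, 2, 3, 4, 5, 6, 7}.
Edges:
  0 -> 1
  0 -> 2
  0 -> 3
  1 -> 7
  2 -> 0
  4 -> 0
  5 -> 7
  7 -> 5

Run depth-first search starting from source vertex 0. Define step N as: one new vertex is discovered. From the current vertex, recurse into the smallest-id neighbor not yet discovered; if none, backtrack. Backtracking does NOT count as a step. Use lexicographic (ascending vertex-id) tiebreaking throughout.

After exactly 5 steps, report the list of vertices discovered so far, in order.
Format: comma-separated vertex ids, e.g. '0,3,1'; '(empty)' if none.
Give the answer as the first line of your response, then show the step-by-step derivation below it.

0,1,7,5,2

step 1: discover 0; path=0; order=0
step 2: discover 1; path=0>1; order=0,1
step 3: discover 7; path=0>1>7; order=0,1,7
step 4: discover 5; path=0>1>7>5; order=0,1,7,5
step 5: discover 2; path=0>2; order=0,1,7,5,2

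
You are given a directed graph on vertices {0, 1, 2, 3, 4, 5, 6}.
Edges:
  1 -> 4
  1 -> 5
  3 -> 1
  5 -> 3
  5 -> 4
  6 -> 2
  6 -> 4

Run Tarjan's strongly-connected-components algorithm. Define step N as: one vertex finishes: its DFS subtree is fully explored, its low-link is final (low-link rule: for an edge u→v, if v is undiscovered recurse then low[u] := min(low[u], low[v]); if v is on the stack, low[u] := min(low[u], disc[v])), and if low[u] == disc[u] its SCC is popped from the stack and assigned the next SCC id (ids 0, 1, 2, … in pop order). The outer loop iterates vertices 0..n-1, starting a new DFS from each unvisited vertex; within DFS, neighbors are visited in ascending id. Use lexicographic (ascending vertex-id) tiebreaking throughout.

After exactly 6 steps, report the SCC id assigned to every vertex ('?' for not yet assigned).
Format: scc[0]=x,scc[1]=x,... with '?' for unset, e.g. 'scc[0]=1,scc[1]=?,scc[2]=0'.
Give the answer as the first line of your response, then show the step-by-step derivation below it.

scc[0]=0,scc[1]=2,scc[2]=3,scc[3]=2,scc[4]=1,scc[5]=2,scc[6]=?

step 1: low=(low[0]=0,low[1]=?,low[2]=?,low[3]=?,low[4]=?,low[5]=?,low[6]=?); scc=(scc[0]=0,scc[1]=?,scc[2]=?,scc[3]=?,scc[4]=?,scc[5]=?,scc[6]=?)
step 2: low=(low[0]=0,low[1]=1,low[2]=?,low[3]=?,low[4]=2,low[5]=?,low[6]=?); scc=(scc[0]=0,scc[1]=?,scc[2]=?,scc[3]=?,scc[4]=1,scc[5]=?,scc[6]=?)
step 3: low=(low[0]=0,low[1]=1,low[2]=?,low[3]=1,low[4]=2,low[5]=3,low[6]=?); scc=(scc[0]=0,scc[1]=?,scc[2]=?,scc[3]=?,scc[4]=1,scc[5]=?,scc[6]=?)
step 4: low=(low[0]=0,low[1]=1,low[2]=?,low[3]=1,low[4]=2,low[5]=1,low[6]=?); scc=(scc[0]=0,scc[1]=?,scc[2]=?,scc[3]=?,scc[4]=1,scc[5]=?,scc[6]=?)
step 5: low=(low[0]=0,low[1]=1,low[2]=?,low[3]=1,low[4]=2,low[5]=1,low[6]=?); scc=(scc[0]=0,scc[1]=2,scc[2]=?,scc[3]=2,scc[4]=1,scc[5]=2,scc[6]=?)
step 6: low=(low[0]=0,low[1]=1,low[2]=5,low[3]=1,low[4]=2,low[5]=1,low[6]=?); scc=(scc[0]=0,scc[1]=2,scc[2]=3,scc[3]=2,scc[4]=1,scc[5]=2,scc[6]=?)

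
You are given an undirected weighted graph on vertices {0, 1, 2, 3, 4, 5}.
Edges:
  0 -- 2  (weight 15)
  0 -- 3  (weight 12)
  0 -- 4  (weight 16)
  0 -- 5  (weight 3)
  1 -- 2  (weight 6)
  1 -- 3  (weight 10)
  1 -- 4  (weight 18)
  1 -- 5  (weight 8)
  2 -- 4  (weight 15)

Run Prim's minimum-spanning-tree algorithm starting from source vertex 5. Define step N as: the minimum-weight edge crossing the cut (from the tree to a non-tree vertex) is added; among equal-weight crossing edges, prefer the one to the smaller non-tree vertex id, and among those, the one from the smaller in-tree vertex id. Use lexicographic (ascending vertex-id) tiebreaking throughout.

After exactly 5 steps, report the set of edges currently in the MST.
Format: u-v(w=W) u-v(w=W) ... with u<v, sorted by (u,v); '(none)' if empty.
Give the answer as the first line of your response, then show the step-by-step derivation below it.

0-5(w=3) 1-2(w=6) 1-3(w=10) 1-5(w=8) 2-4(w=15)

step 1: add edge 0-5 (w=3); MST = {0-5(w=3)}
step 2: add edge 1-5 (w=8); MST = {0-5(w=3) 1-5(w=8)}
step 3: add edge 1-2 (w=6); MST = {0-5(w=3) 1-2(w=6) 1-5(w=8)}
step 4: add edge 1-3 (w=10); MST = {0-5(w=3) 1-2(w=6) 1-3(w=10) 1-5(w=8)}
step 5: add edge 2-4 (w=15); MST = {0-5(w=3) 1-2(w=6) 1-3(w=10) 1-5(w=8) 2-4(w=15)}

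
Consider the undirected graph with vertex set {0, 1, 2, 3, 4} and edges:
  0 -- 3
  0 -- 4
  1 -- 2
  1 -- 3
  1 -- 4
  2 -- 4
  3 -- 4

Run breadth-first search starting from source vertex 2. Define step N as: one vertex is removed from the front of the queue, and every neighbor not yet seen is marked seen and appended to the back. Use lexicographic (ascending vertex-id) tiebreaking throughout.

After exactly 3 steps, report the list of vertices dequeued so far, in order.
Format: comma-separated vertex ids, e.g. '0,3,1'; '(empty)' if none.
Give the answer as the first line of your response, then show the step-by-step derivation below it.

2,1,4

step 1: dequeue 2; queue=[1,4]; order=2
step 2: dequeue 1; queue=[4,3]; order=2,1
step 3: dequeue 4; queue=[3,0]; order=2,1,4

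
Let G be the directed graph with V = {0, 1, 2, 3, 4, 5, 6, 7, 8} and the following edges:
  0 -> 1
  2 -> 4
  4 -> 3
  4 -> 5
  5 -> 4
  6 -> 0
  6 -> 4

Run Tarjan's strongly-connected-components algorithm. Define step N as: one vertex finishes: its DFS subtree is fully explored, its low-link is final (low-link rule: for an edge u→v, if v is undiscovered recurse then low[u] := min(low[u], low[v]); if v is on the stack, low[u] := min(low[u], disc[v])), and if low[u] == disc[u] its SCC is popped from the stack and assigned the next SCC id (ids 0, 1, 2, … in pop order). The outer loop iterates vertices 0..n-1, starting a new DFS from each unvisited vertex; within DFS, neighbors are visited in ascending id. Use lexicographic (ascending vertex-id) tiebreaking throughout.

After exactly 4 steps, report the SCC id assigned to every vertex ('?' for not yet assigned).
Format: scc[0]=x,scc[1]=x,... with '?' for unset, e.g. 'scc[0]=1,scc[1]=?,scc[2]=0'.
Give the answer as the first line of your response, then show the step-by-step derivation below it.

scc[0]=1,scc[1]=0,scc[2]=?,scc[3]=2,scc[4]=?,scc[5]=?,scc[6]=?,scc[7]=?,scc[8]=?

step 1: low=(low[0]=0,low[1]=1,low[2]=?,low[3]=?,low[4]=?,low[5]=?,low[6]=?,low[7]=?,low[8]=?); scc=(scc[0]=?,scc[1]=0,scc[2]=?,scc[3]=?,scc[4]=?,scc[5]=?,scc[6]=?,scc[7]=?,scc[8]=?)
step 2: low=(low[0]=0,low[1]=1,low[2]=?,low[3]=?,low[4]=?,low[5]=?,low[6]=?,low[7]=?,low[8]=?); scc=(scc[0]=1,scc[1]=0,scc[2]=?,scc[3]=?,scc[4]=?,scc[5]=?,scc[6]=?,scc[7]=?,scc[8]=?)
step 3: low=(low[0]=0,low[1]=1,low[2]=2,low[3]=4,low[4]=3,low[5]=?,low[6]=?,low[7]=?,low[8]=?); scc=(scc[0]=1,scc[1]=0,scc[2]=?,scc[3]=2,scc[4]=?,scc[5]=?,scc[6]=?,scc[7]=?,scc[8]=?)
step 4: low=(low[0]=0,low[1]=1,low[2]=2,low[3]=4,low[4]=3,low[5]=3,low[6]=?,low[7]=?,low[8]=?); scc=(scc[0]=1,scc[1]=0,scc[2]=?,scc[3]=2,scc[4]=?,scc[5]=?,scc[6]=?,scc[7]=?,scc[8]=?)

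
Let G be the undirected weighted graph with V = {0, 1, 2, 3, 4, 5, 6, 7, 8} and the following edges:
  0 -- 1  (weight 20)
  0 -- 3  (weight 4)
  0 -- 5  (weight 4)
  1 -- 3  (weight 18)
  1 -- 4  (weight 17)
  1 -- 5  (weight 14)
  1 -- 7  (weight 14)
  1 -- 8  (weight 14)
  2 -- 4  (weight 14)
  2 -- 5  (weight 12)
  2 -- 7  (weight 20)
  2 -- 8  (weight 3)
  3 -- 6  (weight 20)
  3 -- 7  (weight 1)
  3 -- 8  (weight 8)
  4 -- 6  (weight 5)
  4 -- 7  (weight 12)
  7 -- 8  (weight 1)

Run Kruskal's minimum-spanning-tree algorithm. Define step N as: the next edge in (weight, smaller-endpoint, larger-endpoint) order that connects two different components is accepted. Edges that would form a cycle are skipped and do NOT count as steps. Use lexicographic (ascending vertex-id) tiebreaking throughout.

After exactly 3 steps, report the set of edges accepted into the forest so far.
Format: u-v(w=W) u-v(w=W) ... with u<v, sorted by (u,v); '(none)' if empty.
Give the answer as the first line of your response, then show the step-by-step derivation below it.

2-8(w=3) 3-7(w=1) 7-8(w=1)

step 1: add edge 3-7 (w=1); MST = {3-7(w=1)}
step 2: add edge 7-8 (w=1); MST = {3-7(w=1) 7-8(w=1)}
step 3: add edge 2-8 (w=3); MST = {2-8(w=3) 3-7(w=1) 7-8(w=1)}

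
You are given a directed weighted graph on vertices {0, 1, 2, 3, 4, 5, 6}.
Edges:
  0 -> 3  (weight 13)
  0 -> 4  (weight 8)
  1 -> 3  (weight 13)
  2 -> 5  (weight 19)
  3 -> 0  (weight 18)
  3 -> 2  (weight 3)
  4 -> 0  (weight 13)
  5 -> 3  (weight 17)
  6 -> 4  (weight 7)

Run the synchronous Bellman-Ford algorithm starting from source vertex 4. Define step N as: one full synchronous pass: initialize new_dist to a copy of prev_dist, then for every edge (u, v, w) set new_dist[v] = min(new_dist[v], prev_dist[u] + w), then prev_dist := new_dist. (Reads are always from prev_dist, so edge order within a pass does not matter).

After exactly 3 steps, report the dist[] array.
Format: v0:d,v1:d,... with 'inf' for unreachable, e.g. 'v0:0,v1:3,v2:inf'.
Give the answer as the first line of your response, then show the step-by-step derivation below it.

v0:13,v1:inf,v2:29,v3:26,v4:0,v5:inf,v6:inf

step 1: dist = v0:13,v1:inf,v2:inf,v3:inf,v4:0,v5:inf,v6:inf
step 2: dist = v0:13,v1:inf,v2:inf,v3:26,v4:0,v5:inf,v6:inf
step 3: dist = v0:13,v1:inf,v2:29,v3:26,v4:0,v5:inf,v6:inf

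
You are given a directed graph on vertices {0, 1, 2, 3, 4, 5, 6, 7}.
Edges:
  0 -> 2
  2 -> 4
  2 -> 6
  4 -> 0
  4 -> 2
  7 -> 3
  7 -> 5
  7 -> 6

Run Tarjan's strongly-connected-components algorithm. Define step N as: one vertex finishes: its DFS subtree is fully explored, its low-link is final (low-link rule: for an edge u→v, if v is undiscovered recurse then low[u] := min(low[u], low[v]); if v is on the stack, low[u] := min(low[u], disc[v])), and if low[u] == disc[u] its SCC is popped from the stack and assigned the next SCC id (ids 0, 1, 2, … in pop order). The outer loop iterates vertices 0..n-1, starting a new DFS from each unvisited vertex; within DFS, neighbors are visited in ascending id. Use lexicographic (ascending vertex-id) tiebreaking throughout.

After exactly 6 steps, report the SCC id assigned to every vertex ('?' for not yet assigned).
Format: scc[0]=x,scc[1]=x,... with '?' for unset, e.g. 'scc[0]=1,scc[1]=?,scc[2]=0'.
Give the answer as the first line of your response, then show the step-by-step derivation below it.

scc[0]=1,scc[1]=2,scc[2]=1,scc[3]=3,scc[4]=1,scc[5]=?,scc[6]=0,scc[7]=?

step 1: low=(low[0]=0,low[1]=?,low[2]=1,low[3]=?,low[4]=0,low[5]=?,low[6]=?,low[7]=?); scc=(scc[0]=?,scc[1]=?,scc[2]=?,scc[3]=?,scc[4]=?,scc[5]=?,scc[6]=?,scc[7]=?)
step 2: low=(low[0]=0,low[1]=?,low[2]=0,low[3]=?,low[4]=0,low[5]=?,low[6]=3,low[7]=?); scc=(scc[0]=?,scc[1]=?,scc[2]=?,scc[3]=?,scc[4]=?,scc[5]=?,scc[6]=0,scc[7]=?)
step 3: low=(low[0]=0,low[1]=?,low[2]=0,low[3]=?,low[4]=0,low[5]=?,low[6]=3,low[7]=?); scc=(scc[0]=?,scc[1]=?,scc[2]=?,scc[3]=?,scc[4]=?,scc[5]=?,scc[6]=0,scc[7]=?)
step 4: low=(low[0]=0,low[1]=?,low[2]=0,low[3]=?,low[4]=0,low[5]=?,low[6]=3,low[7]=?); scc=(scc[0]=1,scc[1]=?,scc[2]=1,scc[3]=?,scc[4]=1,scc[5]=?,scc[6]=0,scc[7]=?)
step 5: low=(low[0]=0,low[1]=4,low[2]=0,low[3]=?,low[4]=0,low[5]=?,low[6]=3,low[7]=?); scc=(scc[0]=1,scc[1]=2,scc[2]=1,scc[3]=?,scc[4]=1,scc[5]=?,scc[6]=0,scc[7]=?)
step 6: low=(low[0]=0,low[1]=4,low[2]=0,low[3]=5,low[4]=0,low[5]=?,low[6]=3,low[7]=?); scc=(scc[0]=1,scc[1]=2,scc[2]=1,scc[3]=3,scc[4]=1,scc[5]=?,scc[6]=0,scc[7]=?)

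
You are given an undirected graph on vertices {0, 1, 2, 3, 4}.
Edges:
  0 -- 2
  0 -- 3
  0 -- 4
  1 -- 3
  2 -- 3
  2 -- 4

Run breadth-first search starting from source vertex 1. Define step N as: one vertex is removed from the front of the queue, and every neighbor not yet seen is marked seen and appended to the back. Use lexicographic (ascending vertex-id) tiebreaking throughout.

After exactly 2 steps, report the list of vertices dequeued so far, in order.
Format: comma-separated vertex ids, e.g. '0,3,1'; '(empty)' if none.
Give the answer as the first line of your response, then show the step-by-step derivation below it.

1,3

step 1: dequeue 1; queue=[3]; order=1
step 2: dequeue 3; queue=[0,2]; order=1,3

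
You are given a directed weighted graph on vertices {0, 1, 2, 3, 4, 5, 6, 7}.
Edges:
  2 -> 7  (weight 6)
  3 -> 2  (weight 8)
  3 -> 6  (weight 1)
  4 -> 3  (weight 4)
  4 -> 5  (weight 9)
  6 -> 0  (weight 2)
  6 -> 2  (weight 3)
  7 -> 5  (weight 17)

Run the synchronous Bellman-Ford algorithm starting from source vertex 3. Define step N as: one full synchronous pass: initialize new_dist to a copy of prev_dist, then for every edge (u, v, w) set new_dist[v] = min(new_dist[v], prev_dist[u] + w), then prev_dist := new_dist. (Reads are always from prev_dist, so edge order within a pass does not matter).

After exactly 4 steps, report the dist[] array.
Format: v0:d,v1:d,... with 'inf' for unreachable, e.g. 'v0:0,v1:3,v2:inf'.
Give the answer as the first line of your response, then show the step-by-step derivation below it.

v0:3,v1:inf,v2:4,v3:0,v4:inf,v5:27,v6:1,v7:10

step 1: dist = v0:inf,v1:inf,v2:8,v3:0,v4:inf,v5:inf,v6:1,v7:inf
step 2: dist = v0:3,v1:inf,v2:4,v3:0,v4:inf,v5:inf,v6:1,v7:14
step 3: dist = v0:3,v1:inf,v2:4,v3:0,v4:inf,v5:31,v6:1,v7:10
step 4: dist = v0:3,v1:inf,v2:4,v3:0,v4:inf,v5:27,v6:1,v7:10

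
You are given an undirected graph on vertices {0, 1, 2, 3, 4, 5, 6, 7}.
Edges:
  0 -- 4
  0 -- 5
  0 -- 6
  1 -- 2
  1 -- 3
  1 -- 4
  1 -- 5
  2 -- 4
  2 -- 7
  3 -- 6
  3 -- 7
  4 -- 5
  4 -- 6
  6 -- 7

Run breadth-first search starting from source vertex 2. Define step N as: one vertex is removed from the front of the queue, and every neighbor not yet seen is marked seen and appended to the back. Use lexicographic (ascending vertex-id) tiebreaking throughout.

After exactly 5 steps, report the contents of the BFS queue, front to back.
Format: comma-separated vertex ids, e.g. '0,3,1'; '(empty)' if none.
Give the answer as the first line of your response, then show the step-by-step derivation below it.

5,0,6

step 1: dequeue 2; queue=[1,4,7]; order=2
step 2: dequeue 1; queue=[4,7,3,5]; order=2,1
step 3: dequeue 4; queue=[7,3,5,0,6]; order=2,1,4
step 4: dequeue 7; queue=[3,5,0,6]; order=2,1,4,7
step 5: dequeue 3; queue=[5,0,6]; order=2,1,4,7,3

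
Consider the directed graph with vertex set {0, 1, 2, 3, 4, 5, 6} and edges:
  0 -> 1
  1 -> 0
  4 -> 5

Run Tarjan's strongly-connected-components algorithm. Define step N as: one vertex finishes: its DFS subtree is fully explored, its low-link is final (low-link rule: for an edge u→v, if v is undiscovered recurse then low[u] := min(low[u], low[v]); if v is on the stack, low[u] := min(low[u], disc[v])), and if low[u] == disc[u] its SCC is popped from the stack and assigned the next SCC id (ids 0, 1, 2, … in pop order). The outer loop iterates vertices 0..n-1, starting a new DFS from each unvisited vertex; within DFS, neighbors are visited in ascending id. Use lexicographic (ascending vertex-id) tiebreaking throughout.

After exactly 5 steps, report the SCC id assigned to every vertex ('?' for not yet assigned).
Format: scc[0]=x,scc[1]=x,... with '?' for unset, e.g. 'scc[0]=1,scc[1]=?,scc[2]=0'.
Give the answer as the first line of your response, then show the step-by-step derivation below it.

scc[0]=0,scc[1]=0,scc[2]=1,scc[3]=2,scc[4]=?,scc[5]=3,scc[6]=?

step 1: low=(low[0]=0,low[1]=0,low[2]=?,low[3]=?,low[4]=?,low[5]=?,low[6]=?); scc=(scc[0]=?,scc[1]=?,scc[2]=?,scc[3]=?,scc[4]=?,scc[5]=?,scc[6]=?)
step 2: low=(low[0]=0,low[1]=0,low[2]=?,low[3]=?,low[4]=?,low[5]=?,low[6]=?); scc=(scc[0]=0,scc[1]=0,scc[2]=?,scc[3]=?,scc[4]=?,scc[5]=?,scc[6]=?)
step 3: low=(low[0]=0,low[1]=0,low[2]=2,low[3]=?,low[4]=?,low[5]=?,low[6]=?); scc=(scc[0]=0,scc[1]=0,scc[2]=1,scc[3]=?,scc[4]=?,scc[5]=?,scc[6]=?)
step 4: low=(low[0]=0,low[1]=0,low[2]=2,low[3]=3,low[4]=?,low[5]=?,low[6]=?); scc=(scc[0]=0,scc[1]=0,scc[2]=1,scc[3]=2,scc[4]=?,scc[5]=?,scc[6]=?)
step 5: low=(low[0]=0,low[1]=0,low[2]=2,low[3]=3,low[4]=4,low[5]=5,low[6]=?); scc=(scc[0]=0,scc[1]=0,scc[2]=1,scc[3]=2,scc[4]=?,scc[5]=3,scc[6]=?)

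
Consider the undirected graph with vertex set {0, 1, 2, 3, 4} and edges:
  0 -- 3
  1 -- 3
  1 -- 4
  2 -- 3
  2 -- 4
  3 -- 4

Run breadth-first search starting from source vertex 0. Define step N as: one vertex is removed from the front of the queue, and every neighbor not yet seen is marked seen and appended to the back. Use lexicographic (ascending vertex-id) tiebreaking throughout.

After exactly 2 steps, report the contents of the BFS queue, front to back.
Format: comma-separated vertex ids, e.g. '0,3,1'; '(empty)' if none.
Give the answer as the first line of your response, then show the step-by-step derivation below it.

1,2,4

step 1: dequeue 0; queue=[3]; order=0
step 2: dequeue 3; queue=[1,2,4]; order=0,3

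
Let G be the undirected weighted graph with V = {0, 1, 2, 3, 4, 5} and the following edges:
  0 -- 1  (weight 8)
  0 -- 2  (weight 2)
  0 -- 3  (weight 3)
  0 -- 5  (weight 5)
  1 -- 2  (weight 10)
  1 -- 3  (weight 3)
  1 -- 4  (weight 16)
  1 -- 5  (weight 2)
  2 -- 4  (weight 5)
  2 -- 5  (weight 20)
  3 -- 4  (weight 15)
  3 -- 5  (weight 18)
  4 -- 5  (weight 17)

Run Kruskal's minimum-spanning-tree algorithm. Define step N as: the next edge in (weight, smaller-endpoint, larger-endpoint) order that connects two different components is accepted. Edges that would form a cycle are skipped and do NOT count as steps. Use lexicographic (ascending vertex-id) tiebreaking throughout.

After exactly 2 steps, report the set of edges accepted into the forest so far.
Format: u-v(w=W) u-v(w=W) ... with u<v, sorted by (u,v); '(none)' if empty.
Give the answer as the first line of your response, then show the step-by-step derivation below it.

0-2(w=2) 1-5(w=2)

step 1: add edge 0-2 (w=2); MST = {0-2(w=2)}
step 2: add edge 1-5 (w=2); MST = {0-2(w=2) 1-5(w=2)}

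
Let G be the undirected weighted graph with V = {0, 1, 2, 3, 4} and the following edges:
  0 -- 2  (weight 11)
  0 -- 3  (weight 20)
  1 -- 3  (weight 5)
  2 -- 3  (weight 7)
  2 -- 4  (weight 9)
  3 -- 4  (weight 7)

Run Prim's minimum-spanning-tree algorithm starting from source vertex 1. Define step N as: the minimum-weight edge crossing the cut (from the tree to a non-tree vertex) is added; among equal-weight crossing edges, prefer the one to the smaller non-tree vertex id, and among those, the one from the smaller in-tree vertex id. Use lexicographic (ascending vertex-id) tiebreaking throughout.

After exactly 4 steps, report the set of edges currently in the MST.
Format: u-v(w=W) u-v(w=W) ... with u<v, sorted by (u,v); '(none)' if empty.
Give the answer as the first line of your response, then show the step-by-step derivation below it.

0-2(w=11) 1-3(w=5) 2-3(w=7) 3-4(w=7)

step 1: add edge 1-3 (w=5); MST = {1-3(w=5)}
step 2: add edge 2-3 (w=7); MST = {1-3(w=5) 2-3(w=7)}
step 3: add edge 3-4 (w=7); MST = {1-3(w=5) 2-3(w=7) 3-4(w=7)}
step 4: add edge 0-2 (w=11); MST = {0-2(w=11) 1-3(w=5) 2-3(w=7) 3-4(w=7)}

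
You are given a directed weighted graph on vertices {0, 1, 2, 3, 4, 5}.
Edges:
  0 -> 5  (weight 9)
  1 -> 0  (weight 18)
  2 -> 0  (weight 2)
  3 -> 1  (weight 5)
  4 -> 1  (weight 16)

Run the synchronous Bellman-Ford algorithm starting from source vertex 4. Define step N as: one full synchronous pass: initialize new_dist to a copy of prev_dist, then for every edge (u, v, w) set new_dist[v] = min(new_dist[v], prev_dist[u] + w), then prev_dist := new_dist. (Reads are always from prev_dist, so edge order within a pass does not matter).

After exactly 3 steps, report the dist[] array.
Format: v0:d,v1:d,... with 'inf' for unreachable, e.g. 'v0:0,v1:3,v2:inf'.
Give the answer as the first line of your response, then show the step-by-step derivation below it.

v0:34,v1:16,v2:inf,v3:inf,v4:0,v5:43

step 1: dist = v0:inf,v1:16,v2:inf,v3:inf,v4:0,v5:inf
step 2: dist = v0:34,v1:16,v2:inf,v3:inf,v4:0,v5:inf
step 3: dist = v0:34,v1:16,v2:inf,v3:inf,v4:0,v5:43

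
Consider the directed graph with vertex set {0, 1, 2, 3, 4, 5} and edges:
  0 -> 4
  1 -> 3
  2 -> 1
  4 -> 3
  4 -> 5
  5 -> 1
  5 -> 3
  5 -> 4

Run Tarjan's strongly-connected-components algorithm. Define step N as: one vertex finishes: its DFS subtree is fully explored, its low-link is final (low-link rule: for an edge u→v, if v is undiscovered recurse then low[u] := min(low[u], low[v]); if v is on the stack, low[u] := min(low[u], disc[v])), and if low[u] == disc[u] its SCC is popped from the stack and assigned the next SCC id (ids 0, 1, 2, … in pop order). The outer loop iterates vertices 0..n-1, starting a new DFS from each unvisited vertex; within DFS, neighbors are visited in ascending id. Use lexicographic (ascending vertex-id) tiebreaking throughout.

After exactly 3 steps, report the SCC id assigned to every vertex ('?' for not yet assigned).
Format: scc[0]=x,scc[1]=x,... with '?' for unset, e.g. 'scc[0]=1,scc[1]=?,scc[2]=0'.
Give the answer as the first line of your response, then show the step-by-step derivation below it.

scc[0]=?,scc[1]=1,scc[2]=?,scc[3]=0,scc[4]=?,scc[5]=?

step 1: low=(low[0]=0,low[1]=?,low[2]=?,low[3]=2,low[4]=1,low[5]=?); scc=(scc[0]=?,scc[1]=?,scc[2]=?,scc[3]=0,scc[4]=?,scc[5]=?)
step 2: low=(low[0]=0,low[1]=4,low[2]=?,low[3]=2,low[4]=1,low[5]=3); scc=(scc[0]=?,scc[1]=1,scc[2]=?,scc[3]=0,scc[4]=?,scc[5]=?)
step 3: low=(low[0]=0,low[1]=4,low[2]=?,low[3]=2,low[4]=1,low[5]=1); scc=(scc[0]=?,scc[1]=1,scc[2]=?,scc[3]=0,scc[4]=?,scc[5]=?)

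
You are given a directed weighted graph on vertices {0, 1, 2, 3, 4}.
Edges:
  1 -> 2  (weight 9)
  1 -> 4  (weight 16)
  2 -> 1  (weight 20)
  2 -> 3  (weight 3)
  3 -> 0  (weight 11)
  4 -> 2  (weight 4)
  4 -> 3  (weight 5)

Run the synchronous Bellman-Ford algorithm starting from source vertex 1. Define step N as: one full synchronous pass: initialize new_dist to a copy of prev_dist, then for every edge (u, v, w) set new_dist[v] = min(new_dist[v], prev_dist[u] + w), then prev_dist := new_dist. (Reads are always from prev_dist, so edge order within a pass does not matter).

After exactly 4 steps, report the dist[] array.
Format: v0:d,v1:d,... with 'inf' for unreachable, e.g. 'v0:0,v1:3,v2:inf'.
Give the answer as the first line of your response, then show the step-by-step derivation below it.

v0:23,v1:0,v2:9,v3:12,v4:16

step 1: dist = v0:inf,v1:0,v2:9,v3:inf,v4:16
step 2: dist = v0:inf,v1:0,v2:9,v3:12,v4:16
step 3: dist = v0:23,v1:0,v2:9,v3:12,v4:16
step 4: dist = v0:23,v1:0,v2:9,v3:12,v4:16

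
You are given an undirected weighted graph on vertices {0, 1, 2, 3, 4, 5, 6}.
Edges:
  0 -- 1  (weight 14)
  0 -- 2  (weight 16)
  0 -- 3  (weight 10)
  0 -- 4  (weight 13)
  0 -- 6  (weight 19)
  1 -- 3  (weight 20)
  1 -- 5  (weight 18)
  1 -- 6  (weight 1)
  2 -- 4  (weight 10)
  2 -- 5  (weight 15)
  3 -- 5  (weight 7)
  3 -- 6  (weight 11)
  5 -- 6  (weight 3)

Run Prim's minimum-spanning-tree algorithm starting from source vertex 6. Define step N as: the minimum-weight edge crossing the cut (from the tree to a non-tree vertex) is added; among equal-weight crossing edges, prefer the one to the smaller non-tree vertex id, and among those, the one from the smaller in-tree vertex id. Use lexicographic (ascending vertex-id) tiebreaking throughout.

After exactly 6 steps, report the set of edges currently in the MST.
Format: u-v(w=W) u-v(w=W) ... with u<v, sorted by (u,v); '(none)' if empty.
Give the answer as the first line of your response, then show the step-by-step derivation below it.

0-3(w=10) 0-4(w=13) 1-6(w=1) 2-4(w=10) 3-5(w=7) 5-6(w=3)

step 1: add edge 1-6 (w=1); MST = {1-6(w=1)}
step 2: add edge 5-6 (w=3); MST = {1-6(w=1) 5-6(w=3)}
step 3: add edge 3-5 (w=7); MST = {1-6(w=1) 3-5(w=7) 5-6(w=3)}
step 4: add edge 0-3 (w=10); MST = {0-3(w=10) 1-6(w=1) 3-5(w=7) 5-6(w=3)}
step 5: add edge 0-4 (w=13); MST = {0-3(w=10) 0-4(w=13) 1-6(w=1) 3-5(w=7) 5-6(w=3)}
step 6: add edge 2-4 (w=10); MST = {0-3(w=10) 0-4(w=13) 1-6(w=1) 2-4(w=10) 3-5(w=7) 5-6(w=3)}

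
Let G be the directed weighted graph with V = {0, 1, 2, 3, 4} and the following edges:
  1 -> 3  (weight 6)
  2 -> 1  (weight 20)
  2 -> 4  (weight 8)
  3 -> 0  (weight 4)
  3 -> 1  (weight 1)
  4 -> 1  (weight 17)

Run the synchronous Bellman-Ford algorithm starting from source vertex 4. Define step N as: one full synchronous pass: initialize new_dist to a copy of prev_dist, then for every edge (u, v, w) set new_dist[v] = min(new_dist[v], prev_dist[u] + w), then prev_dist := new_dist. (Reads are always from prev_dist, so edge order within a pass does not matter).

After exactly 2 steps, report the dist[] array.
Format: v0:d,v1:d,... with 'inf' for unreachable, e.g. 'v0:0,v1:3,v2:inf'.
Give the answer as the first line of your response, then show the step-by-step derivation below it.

v0:inf,v1:17,v2:inf,v3:23,v4:0

step 1: dist = v0:inf,v1:17,v2:inf,v3:inf,v4:0
step 2: dist = v0:inf,v1:17,v2:inf,v3:23,v4:0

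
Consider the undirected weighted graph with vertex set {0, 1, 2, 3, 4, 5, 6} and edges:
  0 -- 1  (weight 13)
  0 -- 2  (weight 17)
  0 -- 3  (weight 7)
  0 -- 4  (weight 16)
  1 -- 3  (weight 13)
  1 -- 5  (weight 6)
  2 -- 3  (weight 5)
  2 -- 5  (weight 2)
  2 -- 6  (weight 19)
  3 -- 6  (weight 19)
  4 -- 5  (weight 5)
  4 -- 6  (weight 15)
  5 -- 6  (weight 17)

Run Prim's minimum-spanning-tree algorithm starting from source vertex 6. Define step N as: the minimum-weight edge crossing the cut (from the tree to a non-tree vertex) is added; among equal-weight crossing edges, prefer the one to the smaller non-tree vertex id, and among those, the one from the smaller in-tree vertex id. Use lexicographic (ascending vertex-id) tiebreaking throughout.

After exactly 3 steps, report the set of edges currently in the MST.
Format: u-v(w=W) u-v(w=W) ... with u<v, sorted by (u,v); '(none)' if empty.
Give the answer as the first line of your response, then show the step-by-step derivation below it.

2-5(w=2) 4-5(w=5) 4-6(w=15)

step 1: add edge 4-6 (w=15); MST = {4-6(w=15)}
step 2: add edge 4-5 (w=5); MST = {4-5(w=5) 4-6(w=15)}
step 3: add edge 2-5 (w=2); MST = {2-5(w=2) 4-5(w=5) 4-6(w=15)}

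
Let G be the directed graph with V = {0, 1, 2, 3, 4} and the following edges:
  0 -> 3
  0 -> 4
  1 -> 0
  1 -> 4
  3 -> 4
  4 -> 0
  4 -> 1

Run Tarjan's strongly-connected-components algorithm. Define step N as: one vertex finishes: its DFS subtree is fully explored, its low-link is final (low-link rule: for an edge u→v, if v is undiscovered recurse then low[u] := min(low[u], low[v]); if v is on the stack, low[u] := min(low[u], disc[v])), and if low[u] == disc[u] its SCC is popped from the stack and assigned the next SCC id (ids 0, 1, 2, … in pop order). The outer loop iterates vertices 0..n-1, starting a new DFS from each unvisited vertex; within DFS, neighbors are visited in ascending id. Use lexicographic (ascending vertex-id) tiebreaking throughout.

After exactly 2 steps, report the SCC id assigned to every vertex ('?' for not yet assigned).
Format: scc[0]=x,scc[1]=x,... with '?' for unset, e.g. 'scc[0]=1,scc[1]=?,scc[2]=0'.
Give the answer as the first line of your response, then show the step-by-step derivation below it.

scc[0]=?,scc[1]=?,scc[2]=?,scc[3]=?,scc[4]=?

step 1: low=(low[0]=0,low[1]=0,low[2]=?,low[3]=1,low[4]=0); scc=(scc[0]=?,scc[1]=?,scc[2]=?,scc[3]=?,scc[4]=?)
step 2: low=(low[0]=0,low[1]=0,low[2]=?,low[3]=1,low[4]=0); scc=(scc[0]=?,scc[1]=?,scc[2]=?,scc[3]=?,scc[4]=?)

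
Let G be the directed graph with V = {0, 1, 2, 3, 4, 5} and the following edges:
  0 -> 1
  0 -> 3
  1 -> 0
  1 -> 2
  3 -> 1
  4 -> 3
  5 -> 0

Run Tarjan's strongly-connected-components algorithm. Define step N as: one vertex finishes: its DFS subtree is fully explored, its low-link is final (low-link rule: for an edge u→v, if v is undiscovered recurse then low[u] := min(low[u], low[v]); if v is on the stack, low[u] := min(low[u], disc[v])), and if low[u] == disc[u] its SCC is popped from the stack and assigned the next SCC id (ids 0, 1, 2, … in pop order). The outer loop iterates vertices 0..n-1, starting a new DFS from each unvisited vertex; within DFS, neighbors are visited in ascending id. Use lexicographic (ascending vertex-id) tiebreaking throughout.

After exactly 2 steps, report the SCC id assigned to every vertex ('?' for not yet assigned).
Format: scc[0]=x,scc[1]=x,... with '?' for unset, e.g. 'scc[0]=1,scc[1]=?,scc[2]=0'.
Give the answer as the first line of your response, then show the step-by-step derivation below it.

scc[0]=?,scc[1]=?,scc[2]=0,scc[3]=?,scc[4]=?,scc[5]=?

step 1: low=(low[0]=0,low[1]=0,low[2]=2,low[3]=?,low[4]=?,low[5]=?); scc=(scc[0]=?,scc[1]=?,scc[2]=0,scc[3]=?,scc[4]=?,scc[5]=?)
step 2: low=(low[0]=0,low[1]=0,low[2]=2,low[3]=?,low[4]=?,low[5]=?); scc=(scc[0]=?,scc[1]=?,scc[2]=0,scc[3]=?,scc[4]=?,scc[5]=?)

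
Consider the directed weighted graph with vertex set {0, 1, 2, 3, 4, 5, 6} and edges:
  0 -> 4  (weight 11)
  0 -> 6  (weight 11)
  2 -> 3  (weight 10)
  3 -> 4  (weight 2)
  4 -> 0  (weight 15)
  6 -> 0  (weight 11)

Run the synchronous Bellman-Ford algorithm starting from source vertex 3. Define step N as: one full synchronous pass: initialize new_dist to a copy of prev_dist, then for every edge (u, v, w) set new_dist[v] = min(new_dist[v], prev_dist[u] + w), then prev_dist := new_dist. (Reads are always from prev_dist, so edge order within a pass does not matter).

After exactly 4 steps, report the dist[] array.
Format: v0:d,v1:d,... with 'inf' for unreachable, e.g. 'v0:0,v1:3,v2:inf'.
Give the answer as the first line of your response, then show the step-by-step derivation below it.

v0:17,v1:inf,v2:inf,v3:0,v4:2,v5:inf,v6:28

step 1: dist = v0:inf,v1:inf,v2:inf,v3:0,v4:2,v5:inf,v6:inf
step 2: dist = v0:17,v1:inf,v2:inf,v3:0,v4:2,v5:inf,v6:inf
step 3: dist = v0:17,v1:inf,v2:inf,v3:0,v4:2,v5:inf,v6:28
step 4: dist = v0:17,v1:inf,v2:inf,v3:0,v4:2,v5:inf,v6:28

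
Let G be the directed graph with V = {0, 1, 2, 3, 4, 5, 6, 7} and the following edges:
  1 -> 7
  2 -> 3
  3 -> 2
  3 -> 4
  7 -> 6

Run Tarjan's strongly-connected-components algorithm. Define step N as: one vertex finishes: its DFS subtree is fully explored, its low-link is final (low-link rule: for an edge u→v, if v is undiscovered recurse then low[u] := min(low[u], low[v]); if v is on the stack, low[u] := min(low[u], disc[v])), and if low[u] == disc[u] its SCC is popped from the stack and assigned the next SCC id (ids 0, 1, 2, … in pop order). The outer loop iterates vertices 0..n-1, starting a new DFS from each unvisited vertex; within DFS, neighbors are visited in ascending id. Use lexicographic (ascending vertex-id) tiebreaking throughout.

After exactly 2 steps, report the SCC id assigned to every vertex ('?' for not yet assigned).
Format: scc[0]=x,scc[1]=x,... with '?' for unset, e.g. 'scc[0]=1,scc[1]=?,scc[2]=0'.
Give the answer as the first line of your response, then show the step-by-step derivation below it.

scc[0]=0,scc[1]=?,scc[2]=?,scc[3]=?,scc[4]=?,scc[5]=?,scc[6]=1,scc[7]=?

step 1: low=(low[0]=0,low[1]=?,low[2]=?,low[3]=?,low[4]=?,low[5]=?,low[6]=?,low[7]=?); scc=(scc[0]=0,scc[1]=?,scc[2]=?,scc[3]=?,scc[4]=?,scc[5]=?,scc[6]=?,scc[7]=?)
step 2: low=(low[0]=0,low[1]=1,low[2]=?,low[3]=?,low[4]=?,low[5]=?,low[6]=3,low[7]=2); scc=(scc[0]=0,scc[1]=?,scc[2]=?,scc[3]=?,scc[4]=?,scc[5]=?,scc[6]=1,scc[7]=?)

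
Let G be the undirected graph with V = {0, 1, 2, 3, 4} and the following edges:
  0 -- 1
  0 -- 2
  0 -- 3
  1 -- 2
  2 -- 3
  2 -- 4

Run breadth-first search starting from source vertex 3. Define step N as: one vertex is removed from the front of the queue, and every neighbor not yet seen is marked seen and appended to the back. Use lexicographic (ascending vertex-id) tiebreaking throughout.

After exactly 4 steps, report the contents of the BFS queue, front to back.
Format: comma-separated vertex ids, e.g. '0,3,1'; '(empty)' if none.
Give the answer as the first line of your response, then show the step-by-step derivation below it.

4

step 1: dequeue 3; queue=[0,2]; order=3
step 2: dequeue 0; queue=[2,1]; order=3,0
step 3: dequeue 2; queue=[1,4]; order=3,0,2
step 4: dequeue 1; queue=[4]; order=3,0,2,1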